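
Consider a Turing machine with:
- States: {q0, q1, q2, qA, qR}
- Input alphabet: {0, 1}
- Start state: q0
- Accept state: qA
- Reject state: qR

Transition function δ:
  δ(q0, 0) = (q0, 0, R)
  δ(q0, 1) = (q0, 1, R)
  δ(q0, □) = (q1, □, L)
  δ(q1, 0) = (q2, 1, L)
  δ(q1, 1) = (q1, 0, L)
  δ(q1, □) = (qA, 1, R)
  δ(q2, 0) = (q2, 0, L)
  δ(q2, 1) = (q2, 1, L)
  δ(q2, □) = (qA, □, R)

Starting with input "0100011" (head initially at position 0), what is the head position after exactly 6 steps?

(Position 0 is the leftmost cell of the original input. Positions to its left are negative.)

Execution trace (head position shown):
Step 0: [q0]0100011  (head at position 0)
Step 1: move right → 0[q0]100011  (head at position 1)
Step 2: move right → 01[q0]00011  (head at position 2)
Step 3: move right → 010[q0]0011  (head at position 3)
Step 4: move right → 0100[q0]011  (head at position 4)
Step 5: move right → 01000[q0]11  (head at position 5)
Step 6: move right → 010001[q0]1  (head at position 6)

After 6 steps, the head is at position 6.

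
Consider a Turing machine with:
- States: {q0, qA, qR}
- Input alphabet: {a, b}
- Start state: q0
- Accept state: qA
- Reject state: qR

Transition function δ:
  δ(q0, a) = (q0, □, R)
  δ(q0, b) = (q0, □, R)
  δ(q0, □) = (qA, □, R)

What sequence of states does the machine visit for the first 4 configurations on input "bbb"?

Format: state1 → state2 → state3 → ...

Execution trace:
Initial: [q0]bbb
Step 1: δ(q0, b) = (q0, □, R) → □[q0]bb
Step 2: δ(q0, b) = (q0, □, R) → □□[q0]b
Step 3: δ(q0, b) = (q0, □, R) → □□□[q0]□

State sequence: q0 → q0 → q0 → q0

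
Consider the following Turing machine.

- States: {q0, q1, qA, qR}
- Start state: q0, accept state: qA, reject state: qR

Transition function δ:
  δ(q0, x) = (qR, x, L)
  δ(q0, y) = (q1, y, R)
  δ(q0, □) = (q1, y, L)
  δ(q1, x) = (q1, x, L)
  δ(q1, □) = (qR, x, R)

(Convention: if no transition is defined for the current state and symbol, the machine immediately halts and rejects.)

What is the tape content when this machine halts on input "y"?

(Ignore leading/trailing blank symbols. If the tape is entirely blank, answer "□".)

Execution trace:
Initial: [q0]y
Step 1: δ(q0, y) = (q1, y, R) → y[q1]□
Step 2: δ(q1, □) = (qR, x, R) → yx[qR]□

The machine reaches the reject state qR and halts.

Final tape (ignoring leading/trailing blanks): yx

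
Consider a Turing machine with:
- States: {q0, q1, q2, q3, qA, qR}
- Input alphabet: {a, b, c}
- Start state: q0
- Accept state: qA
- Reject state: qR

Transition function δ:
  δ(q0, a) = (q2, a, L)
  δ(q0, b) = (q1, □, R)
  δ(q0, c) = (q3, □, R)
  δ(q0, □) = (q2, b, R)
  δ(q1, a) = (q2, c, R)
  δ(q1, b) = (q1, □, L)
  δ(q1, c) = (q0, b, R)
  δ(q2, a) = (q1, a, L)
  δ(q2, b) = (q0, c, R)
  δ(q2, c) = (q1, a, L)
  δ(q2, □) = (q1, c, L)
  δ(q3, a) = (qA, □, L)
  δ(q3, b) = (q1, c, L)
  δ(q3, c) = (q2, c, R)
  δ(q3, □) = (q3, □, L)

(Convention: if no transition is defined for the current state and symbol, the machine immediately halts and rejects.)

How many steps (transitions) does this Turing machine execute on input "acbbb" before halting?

Execution trace:
Initial: [q0]acbbb
Step 1: δ(q0, a) = (q2, a, L) → [q2]□acbbb
Step 2: δ(q2, □) = (q1, c, L) → [q1]□cacbbb

No transition is defined for δ(q1, □). By convention the machine halts and rejects.

The machine executed 2 steps before halting.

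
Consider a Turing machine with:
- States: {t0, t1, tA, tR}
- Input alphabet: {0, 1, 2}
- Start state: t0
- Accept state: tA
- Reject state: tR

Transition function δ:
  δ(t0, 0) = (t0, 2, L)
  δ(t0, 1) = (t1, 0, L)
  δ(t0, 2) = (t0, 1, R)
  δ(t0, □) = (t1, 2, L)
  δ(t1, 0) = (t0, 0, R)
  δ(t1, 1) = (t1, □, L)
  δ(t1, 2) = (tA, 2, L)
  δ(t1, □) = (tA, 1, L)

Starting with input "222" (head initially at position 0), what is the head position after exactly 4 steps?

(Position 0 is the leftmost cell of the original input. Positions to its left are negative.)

Execution trace (head position shown):
Step 0: [t0]222  (head at position 0)
Step 1: move right → 1[t0]22  (head at position 1)
Step 2: move right → 11[t0]2  (head at position 2)
Step 3: move right → 111[t0]□  (head at position 3)
Step 4: move left → 11[t1]12  (head at position 2)

After 4 steps, the head is at position 2.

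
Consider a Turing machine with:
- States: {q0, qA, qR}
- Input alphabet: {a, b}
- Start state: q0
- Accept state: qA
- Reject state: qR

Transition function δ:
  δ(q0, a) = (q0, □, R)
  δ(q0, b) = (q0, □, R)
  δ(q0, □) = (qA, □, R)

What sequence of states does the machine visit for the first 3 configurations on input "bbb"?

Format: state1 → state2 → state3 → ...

Execution trace:
Initial: [q0]bbb
Step 1: δ(q0, b) = (q0, □, R) → □[q0]bb
Step 2: δ(q0, b) = (q0, □, R) → □□[q0]b

State sequence: q0 → q0 → q0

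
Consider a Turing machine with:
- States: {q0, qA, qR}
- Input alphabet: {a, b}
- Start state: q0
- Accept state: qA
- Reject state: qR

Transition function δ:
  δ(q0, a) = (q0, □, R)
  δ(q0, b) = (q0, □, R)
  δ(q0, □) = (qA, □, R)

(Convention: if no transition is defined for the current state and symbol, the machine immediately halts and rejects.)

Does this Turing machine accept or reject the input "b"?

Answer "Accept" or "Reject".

Execution trace:
Initial: [q0]b
Step 1: δ(q0, b) = (q0, □, R) → □[q0]□
Step 2: δ(q0, □) = (qA, □, R) → □□[qA]□

The machine reaches the accept state qA and halts.

Answer: Accept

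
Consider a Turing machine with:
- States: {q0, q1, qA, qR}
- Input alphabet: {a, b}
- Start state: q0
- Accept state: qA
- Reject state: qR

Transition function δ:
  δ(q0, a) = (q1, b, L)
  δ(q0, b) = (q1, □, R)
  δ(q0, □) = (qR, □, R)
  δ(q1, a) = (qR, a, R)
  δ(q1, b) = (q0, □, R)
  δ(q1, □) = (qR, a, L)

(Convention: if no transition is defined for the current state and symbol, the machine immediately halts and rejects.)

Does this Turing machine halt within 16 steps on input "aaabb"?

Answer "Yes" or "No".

Execution trace:
Initial: [q0]aaabb
Step 1: δ(q0, a) = (q1, b, L) → [q1]□baabb
Step 2: δ(q1, □) = (qR, a, L) → [qR]□abaabb

The machine reaches the reject state qR and halts.
The machine halted after 2 steps (within the 16-step bound).

Answer: Yes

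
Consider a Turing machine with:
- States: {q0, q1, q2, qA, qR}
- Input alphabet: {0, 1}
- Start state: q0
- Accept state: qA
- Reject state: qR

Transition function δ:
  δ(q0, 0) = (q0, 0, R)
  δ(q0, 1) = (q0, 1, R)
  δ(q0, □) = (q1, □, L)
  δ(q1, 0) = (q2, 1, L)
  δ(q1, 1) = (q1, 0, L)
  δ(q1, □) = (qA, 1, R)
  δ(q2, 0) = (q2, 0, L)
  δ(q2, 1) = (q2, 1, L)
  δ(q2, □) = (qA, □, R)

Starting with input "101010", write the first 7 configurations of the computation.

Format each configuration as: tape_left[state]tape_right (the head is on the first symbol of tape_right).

Transitions applied:
Step 1: δ(q0, 1) = (q0, 1, R)
Step 2: δ(q0, 0) = (q0, 0, R)
Step 3: δ(q0, 1) = (q0, 1, R)
Step 4: δ(q0, 0) = (q0, 0, R)
Step 5: δ(q0, 1) = (q0, 1, R)
Step 6: δ(q0, 0) = (q0, 0, R)

The first 7 configurations are:
[q0]101010 ⊢ 1[q0]01010 ⊢ 10[q0]1010 ⊢ 101[q0]010 ⊢ 1010[q0]10 ⊢ 10101[q0]0 ⊢ 101010[q0]□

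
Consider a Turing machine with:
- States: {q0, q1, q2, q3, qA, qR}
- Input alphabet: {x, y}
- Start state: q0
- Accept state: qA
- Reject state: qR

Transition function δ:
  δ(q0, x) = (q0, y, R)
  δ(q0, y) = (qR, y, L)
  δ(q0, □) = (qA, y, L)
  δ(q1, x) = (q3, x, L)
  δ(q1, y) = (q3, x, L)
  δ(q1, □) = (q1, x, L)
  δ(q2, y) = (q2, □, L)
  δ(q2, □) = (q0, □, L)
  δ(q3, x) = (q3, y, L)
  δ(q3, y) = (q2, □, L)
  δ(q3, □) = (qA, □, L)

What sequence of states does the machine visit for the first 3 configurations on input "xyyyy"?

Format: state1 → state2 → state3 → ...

Execution trace:
Initial: [q0]xyyyy
Step 1: δ(q0, x) = (q0, y, R) → y[q0]yyyy
Step 2: δ(q0, y) = (qR, y, L) → [qR]yyyyy

The machine reaches the reject state qR and halts.

State sequence: q0 → q0 → qR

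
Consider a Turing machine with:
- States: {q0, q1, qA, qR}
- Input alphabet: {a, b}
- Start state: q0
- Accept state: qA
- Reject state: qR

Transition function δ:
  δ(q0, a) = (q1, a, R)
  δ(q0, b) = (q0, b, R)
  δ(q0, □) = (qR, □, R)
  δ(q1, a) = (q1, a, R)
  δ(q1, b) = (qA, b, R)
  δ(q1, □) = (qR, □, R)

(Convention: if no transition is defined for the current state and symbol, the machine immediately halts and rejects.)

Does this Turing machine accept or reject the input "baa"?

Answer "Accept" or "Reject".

Execution trace:
Initial: [q0]baa
Step 1: δ(q0, b) = (q0, b, R) → b[q0]aa
Step 2: δ(q0, a) = (q1, a, R) → ba[q1]a
Step 3: δ(q1, a) = (q1, a, R) → baa[q1]□
Step 4: δ(q1, □) = (qR, □, R) → baa□[qR]□

The machine reaches the reject state qR and halts.

Answer: Reject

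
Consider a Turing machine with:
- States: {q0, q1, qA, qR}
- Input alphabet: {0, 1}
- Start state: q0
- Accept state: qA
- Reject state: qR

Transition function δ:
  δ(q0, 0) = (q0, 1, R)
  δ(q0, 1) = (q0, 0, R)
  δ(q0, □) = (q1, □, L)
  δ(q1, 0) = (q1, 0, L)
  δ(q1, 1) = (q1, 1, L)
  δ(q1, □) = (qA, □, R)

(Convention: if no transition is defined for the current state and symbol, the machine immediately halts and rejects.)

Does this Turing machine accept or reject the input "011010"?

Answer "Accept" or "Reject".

Execution trace:
Initial: [q0]011010
Step 1: δ(q0, 0) = (q0, 1, R) → 1[q0]11010
Step 2: δ(q0, 1) = (q0, 0, R) → 10[q0]1010
Step 3: δ(q0, 1) = (q0, 0, R) → 100[q0]010
Step 4: δ(q0, 0) = (q0, 1, R) → 1001[q0]10
Step 5: δ(q0, 1) = (q0, 0, R) → 10010[q0]0
Step 6: δ(q0, 0) = (q0, 1, R) → 100101[q0]□
Step 7: δ(q0, □) = (q1, □, L) → 10010[q1]1□
Step 8: δ(q1, 1) = (q1, 1, L) → 1001[q1]01□
Step 9: δ(q1, 0) = (q1, 0, L) → 100[q1]101□
Step 10: δ(q1, 1) = (q1, 1, L) → 10[q1]0101□
Step 11: δ(q1, 0) = (q1, 0, L) → 1[q1]00101□
Step 12: δ(q1, 0) = (q1, 0, L) → [q1]100101□
Step 13: δ(q1, 1) = (q1, 1, L) → [q1]□100101□
Step 14: δ(q1, □) = (qA, □, R) → □[qA]100101□

The machine reaches the accept state qA and halts.

Answer: Accept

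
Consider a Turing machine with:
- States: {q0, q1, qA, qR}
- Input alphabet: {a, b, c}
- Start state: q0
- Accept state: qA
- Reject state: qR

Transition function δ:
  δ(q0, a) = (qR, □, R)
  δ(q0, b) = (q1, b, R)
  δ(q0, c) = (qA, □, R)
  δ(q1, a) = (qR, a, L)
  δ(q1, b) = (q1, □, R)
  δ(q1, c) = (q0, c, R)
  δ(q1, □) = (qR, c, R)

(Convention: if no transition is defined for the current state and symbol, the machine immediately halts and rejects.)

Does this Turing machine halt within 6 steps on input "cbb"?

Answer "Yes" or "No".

Execution trace:
Initial: [q0]cbb
Step 1: δ(q0, c) = (qA, □, R) → □[qA]bb

The machine reaches the accept state qA and halts.
The machine halted after 1 step (within the 6-step bound).

Answer: Yes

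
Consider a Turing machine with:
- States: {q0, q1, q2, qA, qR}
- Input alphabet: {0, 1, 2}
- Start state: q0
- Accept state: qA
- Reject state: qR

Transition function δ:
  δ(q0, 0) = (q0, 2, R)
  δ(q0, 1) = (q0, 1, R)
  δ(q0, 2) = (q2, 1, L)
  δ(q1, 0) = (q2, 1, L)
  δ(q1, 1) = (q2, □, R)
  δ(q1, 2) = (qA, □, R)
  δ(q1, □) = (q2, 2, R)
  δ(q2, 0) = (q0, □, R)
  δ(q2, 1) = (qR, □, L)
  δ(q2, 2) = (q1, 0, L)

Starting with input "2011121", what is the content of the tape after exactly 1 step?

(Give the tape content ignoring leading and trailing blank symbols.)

Execution trace:
Initial: [q0]2011121
Step 1: δ(q0, 2) = (q2, 1, L) → [q2]□1011121

No transition is defined for δ(q2, □). By convention the machine halts and rejects.

After 1 step, the tape (ignoring leading/trailing blanks) is: 1011121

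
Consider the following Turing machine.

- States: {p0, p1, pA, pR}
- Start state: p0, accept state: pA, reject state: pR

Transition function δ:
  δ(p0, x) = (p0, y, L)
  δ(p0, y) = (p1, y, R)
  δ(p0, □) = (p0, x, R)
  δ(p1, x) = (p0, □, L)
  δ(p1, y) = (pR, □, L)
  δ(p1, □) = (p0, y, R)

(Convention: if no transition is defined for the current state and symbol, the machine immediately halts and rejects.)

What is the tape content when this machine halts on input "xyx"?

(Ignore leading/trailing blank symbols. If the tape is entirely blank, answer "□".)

Execution trace:
Initial: [p0]xyx
Step 1: δ(p0, x) = (p0, y, L) → [p0]□yyx
Step 2: δ(p0, □) = (p0, x, R) → x[p0]yyx
Step 3: δ(p0, y) = (p1, y, R) → xy[p1]yx
Step 4: δ(p1, y) = (pR, □, L) → x[pR]y□x

The machine reaches the reject state pR and halts.

Final tape (ignoring leading/trailing blanks): xy□x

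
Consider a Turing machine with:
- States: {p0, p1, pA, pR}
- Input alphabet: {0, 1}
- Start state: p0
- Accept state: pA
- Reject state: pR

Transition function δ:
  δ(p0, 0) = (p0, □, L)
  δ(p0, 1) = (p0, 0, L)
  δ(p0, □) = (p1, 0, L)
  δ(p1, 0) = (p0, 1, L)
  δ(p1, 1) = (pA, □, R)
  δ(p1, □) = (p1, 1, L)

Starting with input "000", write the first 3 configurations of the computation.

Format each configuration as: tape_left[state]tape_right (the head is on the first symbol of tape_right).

Transitions applied:
Step 1: δ(p0, 0) = (p0, □, L)
Step 2: δ(p0, □) = (p1, 0, L)

The first 3 configurations are:
[p0]000 ⊢ [p0]□□00 ⊢ [p1]□0□00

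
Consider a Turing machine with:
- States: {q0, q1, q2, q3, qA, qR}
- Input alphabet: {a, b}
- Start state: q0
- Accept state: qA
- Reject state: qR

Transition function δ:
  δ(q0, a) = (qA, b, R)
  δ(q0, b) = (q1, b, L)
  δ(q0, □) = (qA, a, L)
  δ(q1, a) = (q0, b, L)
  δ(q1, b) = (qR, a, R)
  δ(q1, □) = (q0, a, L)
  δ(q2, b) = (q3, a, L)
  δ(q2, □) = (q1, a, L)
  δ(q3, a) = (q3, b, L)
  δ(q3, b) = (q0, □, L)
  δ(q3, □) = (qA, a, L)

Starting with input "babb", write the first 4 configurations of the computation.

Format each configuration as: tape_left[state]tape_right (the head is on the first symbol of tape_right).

Transitions applied:
Step 1: δ(q0, b) = (q1, b, L)
Step 2: δ(q1, □) = (q0, a, L)
Step 3: δ(q0, □) = (qA, a, L)

The first 4 configurations are:
[q0]babb ⊢ [q1]□babb ⊢ [q0]□ababb ⊢ [qA]□aababb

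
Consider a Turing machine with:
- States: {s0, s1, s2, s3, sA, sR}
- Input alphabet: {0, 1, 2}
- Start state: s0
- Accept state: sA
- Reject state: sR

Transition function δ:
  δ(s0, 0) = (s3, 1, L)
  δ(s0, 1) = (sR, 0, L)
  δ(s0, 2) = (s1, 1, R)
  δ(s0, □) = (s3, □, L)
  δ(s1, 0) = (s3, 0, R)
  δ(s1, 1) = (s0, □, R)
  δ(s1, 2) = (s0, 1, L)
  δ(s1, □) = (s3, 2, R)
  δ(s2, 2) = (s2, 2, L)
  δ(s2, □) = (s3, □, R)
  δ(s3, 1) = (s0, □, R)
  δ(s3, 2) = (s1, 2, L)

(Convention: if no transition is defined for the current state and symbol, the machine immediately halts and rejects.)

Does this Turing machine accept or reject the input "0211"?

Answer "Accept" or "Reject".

Execution trace:
Initial: [s0]0211
Step 1: δ(s0, 0) = (s3, 1, L) → [s3]□1211

No transition is defined for δ(s3, □). By convention the machine halts and rejects.

Answer: Reject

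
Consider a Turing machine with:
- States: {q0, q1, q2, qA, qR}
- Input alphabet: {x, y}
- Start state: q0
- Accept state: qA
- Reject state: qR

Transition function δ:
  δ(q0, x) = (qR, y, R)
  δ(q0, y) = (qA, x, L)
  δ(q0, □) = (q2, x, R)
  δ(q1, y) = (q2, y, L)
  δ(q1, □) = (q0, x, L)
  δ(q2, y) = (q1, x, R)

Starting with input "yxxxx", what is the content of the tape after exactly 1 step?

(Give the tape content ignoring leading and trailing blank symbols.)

Execution trace:
Initial: [q0]yxxxx
Step 1: δ(q0, y) = (qA, x, L) → [qA]□xxxxx

The machine reaches the accept state qA and halts.

After 1 step, the tape (ignoring leading/trailing blanks) is: xxxxx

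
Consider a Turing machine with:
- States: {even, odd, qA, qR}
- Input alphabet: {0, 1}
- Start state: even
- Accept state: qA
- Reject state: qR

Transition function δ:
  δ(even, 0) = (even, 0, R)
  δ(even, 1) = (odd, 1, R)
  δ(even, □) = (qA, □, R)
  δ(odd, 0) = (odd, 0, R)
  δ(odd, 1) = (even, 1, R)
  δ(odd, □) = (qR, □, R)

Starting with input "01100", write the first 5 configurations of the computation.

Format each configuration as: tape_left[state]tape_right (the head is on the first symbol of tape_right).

Transitions applied:
Step 1: δ(even, 0) = (even, 0, R)
Step 2: δ(even, 1) = (odd, 1, R)
Step 3: δ(odd, 1) = (even, 1, R)
Step 4: δ(even, 0) = (even, 0, R)

The first 5 configurations are:
[even]01100 ⊢ 0[even]1100 ⊢ 01[odd]100 ⊢ 011[even]00 ⊢ 0110[even]0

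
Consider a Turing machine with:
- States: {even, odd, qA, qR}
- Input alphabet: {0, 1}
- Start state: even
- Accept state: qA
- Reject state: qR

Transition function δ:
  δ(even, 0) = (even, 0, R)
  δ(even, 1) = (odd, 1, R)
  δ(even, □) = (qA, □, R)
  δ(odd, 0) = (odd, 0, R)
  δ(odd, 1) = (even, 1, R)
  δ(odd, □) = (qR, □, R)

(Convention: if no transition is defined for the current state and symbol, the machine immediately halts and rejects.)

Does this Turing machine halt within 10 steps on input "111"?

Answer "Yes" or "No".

Execution trace:
Initial: [even]111
Step 1: δ(even, 1) = (odd, 1, R) → 1[odd]11
Step 2: δ(odd, 1) = (even, 1, R) → 11[even]1
Step 3: δ(even, 1) = (odd, 1, R) → 111[odd]□
Step 4: δ(odd, □) = (qR, □, R) → 111□[qR]□

The machine reaches the reject state qR and halts.
The machine halted after 4 steps (within the 10-step bound).

Answer: Yes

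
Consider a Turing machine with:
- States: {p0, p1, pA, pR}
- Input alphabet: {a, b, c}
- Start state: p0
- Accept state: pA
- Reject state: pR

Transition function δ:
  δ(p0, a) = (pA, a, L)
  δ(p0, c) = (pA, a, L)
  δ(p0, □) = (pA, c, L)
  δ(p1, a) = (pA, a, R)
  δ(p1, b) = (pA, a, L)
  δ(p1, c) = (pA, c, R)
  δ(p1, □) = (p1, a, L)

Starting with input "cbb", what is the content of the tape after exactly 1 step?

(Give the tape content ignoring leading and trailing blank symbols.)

Execution trace:
Initial: [p0]cbb
Step 1: δ(p0, c) = (pA, a, L) → [pA]□abb

The machine reaches the accept state pA and halts.

After 1 step, the tape (ignoring leading/trailing blanks) is: abb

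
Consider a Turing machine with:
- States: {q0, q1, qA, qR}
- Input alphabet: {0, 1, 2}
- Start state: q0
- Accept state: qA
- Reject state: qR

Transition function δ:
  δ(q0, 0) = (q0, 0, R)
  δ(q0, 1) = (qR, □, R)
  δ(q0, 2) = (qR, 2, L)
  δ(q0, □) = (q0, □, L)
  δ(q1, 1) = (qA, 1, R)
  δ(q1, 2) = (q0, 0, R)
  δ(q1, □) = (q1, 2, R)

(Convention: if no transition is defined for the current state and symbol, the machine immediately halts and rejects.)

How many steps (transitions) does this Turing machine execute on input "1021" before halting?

Execution trace:
Initial: [q0]1021
Step 1: δ(q0, 1) = (qR, □, R) → □[qR]021

The machine reaches the reject state qR and halts.

The machine executed 1 step before halting.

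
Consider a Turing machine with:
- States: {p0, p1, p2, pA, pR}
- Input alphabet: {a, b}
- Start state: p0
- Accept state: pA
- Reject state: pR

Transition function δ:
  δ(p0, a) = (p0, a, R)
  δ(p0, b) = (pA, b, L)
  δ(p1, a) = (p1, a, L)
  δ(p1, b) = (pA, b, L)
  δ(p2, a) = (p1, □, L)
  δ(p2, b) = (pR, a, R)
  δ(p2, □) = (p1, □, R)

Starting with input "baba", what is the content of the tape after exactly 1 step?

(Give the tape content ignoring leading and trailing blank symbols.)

Execution trace:
Initial: [p0]baba
Step 1: δ(p0, b) = (pA, b, L) → [pA]□baba

The machine reaches the accept state pA and halts.

After 1 step, the tape (ignoring leading/trailing blanks) is: baba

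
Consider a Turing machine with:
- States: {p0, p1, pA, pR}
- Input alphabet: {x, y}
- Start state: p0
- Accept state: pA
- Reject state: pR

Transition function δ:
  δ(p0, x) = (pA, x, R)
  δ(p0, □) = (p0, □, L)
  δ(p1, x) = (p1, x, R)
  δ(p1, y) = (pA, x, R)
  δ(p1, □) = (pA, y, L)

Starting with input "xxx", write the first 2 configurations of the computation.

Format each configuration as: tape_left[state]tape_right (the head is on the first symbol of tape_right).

Transitions applied:
Step 1: δ(p0, x) = (pA, x, R)

The first 2 configurations are:
[p0]xxx ⊢ x[pA]xx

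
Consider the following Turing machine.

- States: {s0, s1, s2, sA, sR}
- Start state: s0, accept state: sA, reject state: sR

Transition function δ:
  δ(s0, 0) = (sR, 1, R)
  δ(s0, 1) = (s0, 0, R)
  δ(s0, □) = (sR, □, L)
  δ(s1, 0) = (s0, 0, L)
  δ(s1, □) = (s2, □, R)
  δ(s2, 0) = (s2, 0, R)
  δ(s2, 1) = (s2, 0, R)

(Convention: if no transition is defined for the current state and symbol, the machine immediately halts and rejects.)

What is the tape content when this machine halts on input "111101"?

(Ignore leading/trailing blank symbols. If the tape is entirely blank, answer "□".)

Execution trace:
Initial: [s0]111101
Step 1: δ(s0, 1) = (s0, 0, R) → 0[s0]11101
Step 2: δ(s0, 1) = (s0, 0, R) → 00[s0]1101
Step 3: δ(s0, 1) = (s0, 0, R) → 000[s0]101
Step 4: δ(s0, 1) = (s0, 0, R) → 0000[s0]01
Step 5: δ(s0, 0) = (sR, 1, R) → 00001[sR]1

The machine reaches the reject state sR and halts.

Final tape (ignoring leading/trailing blanks): 000011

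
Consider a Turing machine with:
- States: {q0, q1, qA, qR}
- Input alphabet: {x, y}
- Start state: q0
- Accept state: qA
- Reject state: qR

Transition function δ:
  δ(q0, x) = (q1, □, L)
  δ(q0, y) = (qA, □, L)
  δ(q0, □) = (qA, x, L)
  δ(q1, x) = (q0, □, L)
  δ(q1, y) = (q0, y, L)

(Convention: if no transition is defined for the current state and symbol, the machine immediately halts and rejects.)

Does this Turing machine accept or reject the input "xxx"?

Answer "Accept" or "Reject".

Execution trace:
Initial: [q0]xxx
Step 1: δ(q0, x) = (q1, □, L) → [q1]□□xx

No transition is defined for δ(q1, □). By convention the machine halts and rejects.

Answer: Reject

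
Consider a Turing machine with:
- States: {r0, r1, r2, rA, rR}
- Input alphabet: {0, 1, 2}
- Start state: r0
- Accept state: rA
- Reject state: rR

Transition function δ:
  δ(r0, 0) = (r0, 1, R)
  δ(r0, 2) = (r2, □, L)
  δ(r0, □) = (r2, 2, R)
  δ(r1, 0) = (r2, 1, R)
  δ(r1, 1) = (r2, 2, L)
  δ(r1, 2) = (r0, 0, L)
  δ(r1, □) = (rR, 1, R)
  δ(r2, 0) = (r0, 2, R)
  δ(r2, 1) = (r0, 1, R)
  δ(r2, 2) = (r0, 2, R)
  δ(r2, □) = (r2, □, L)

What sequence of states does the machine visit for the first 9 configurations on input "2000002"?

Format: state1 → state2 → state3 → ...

Execution trace:
Initial: [r0]2000002
Step 1: δ(r0, 2) = (r2, □, L) → [r2]□□000002
Step 2: δ(r2, □) = (r2, □, L) → [r2]□□□000002
Step 3: δ(r2, □) = (r2, □, L) → [r2]□□□□000002
Step 4: δ(r2, □) = (r2, □, L) → [r2]□□□□□000002
Step 5: δ(r2, □) = (r2, □, L) → [r2]□□□□□□000002
Step 6: δ(r2, □) = (r2, □, L) → [r2]□□□□□□□000002
Step 7: δ(r2, □) = (r2, □, L) → [r2]□□□□□□□□000002
Step 8: δ(r2, □) = (r2, □, L) → [r2]□□□□□□□□□000002

State sequence: r0 → r2 → r2 → r2 → r2 → r2 → r2 → r2 → r2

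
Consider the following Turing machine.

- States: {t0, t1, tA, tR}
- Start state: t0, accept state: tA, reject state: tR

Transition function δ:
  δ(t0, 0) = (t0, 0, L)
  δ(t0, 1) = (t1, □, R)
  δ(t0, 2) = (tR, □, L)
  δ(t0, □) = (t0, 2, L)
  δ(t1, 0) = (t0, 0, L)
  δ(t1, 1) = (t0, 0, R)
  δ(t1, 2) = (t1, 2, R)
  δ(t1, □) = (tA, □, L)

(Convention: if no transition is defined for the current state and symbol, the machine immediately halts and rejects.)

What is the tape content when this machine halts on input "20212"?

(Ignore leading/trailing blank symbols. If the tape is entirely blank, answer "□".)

Execution trace:
Initial: [t0]20212
Step 1: δ(t0, 2) = (tR, □, L) → [tR]□□0212

The machine reaches the reject state tR and halts.

Final tape (ignoring leading/trailing blanks): 0212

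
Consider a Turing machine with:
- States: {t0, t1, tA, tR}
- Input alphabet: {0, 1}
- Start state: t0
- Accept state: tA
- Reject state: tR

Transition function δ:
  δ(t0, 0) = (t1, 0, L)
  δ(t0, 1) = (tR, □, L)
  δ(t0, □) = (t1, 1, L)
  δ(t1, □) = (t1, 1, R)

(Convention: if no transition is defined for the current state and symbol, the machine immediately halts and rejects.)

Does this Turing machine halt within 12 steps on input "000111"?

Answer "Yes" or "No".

Execution trace:
Initial: [t0]000111
Step 1: δ(t0, 0) = (t1, 0, L) → [t1]□000111
Step 2: δ(t1, □) = (t1, 1, R) → 1[t1]000111

No transition is defined for δ(t1, 0). By convention the machine halts and rejects.
The machine halted after 2 steps (within the 12-step bound).

Answer: Yes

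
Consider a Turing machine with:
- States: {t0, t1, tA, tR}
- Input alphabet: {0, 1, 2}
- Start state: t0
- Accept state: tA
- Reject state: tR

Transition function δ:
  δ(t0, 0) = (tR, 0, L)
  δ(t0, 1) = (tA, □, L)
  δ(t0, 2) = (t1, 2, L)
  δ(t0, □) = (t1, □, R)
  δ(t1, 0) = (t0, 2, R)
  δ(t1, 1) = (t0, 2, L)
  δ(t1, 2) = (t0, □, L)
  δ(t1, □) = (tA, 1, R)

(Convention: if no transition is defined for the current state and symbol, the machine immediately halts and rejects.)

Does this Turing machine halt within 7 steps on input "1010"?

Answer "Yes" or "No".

Execution trace:
Initial: [t0]1010
Step 1: δ(t0, 1) = (tA, □, L) → [tA]□□010

The machine reaches the accept state tA and halts.
The machine halted after 1 step (within the 7-step bound).

Answer: Yes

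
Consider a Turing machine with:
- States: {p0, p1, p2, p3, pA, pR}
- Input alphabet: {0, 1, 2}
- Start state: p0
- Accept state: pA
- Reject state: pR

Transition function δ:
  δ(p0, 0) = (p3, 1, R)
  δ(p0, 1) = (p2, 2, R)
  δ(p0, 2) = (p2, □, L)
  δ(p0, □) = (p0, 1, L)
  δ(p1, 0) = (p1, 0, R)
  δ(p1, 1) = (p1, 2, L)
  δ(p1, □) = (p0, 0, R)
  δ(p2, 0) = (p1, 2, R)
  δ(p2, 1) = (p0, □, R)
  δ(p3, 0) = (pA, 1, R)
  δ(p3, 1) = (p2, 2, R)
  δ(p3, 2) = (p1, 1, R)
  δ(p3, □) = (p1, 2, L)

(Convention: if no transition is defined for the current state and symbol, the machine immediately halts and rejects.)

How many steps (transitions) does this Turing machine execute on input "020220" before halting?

Execution trace:
Initial: [p0]020220
Step 1: δ(p0, 0) = (p3, 1, R) → 1[p3]20220
Step 2: δ(p3, 2) = (p1, 1, R) → 11[p1]0220
Step 3: δ(p1, 0) = (p1, 0, R) → 110[p1]220

No transition is defined for δ(p1, 2). By convention the machine halts and rejects.

The machine executed 3 steps before halting.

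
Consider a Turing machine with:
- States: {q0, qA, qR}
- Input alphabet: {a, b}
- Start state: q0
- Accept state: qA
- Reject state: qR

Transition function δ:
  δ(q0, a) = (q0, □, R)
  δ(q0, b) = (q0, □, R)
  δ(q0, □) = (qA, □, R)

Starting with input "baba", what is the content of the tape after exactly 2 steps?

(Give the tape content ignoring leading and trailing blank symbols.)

Execution trace:
Initial: [q0]baba
Step 1: δ(q0, b) = (q0, □, R) → □[q0]aba
Step 2: δ(q0, a) = (q0, □, R) → □□[q0]ba

After 2 steps, the tape (ignoring leading/trailing blanks) is: ba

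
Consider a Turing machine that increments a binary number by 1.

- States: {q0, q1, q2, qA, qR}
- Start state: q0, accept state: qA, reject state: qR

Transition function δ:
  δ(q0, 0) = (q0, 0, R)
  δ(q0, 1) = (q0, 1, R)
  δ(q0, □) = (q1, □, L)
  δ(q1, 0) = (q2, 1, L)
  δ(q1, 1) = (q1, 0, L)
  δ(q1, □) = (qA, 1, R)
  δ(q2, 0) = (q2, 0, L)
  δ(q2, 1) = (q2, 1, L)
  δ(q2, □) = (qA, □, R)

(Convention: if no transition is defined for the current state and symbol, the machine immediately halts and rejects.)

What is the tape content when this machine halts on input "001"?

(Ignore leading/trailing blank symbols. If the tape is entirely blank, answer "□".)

Execution trace:
Initial: [q0]001
Step 1: δ(q0, 0) = (q0, 0, R) → 0[q0]01
Step 2: δ(q0, 0) = (q0, 0, R) → 00[q0]1
Step 3: δ(q0, 1) = (q0, 1, R) → 001[q0]□
Step 4: δ(q0, □) = (q1, □, L) → 00[q1]1□
Step 5: δ(q1, 1) = (q1, 0, L) → 0[q1]00□
Step 6: δ(q1, 0) = (q2, 1, L) → [q2]010□
Step 7: δ(q2, 0) = (q2, 0, L) → [q2]□010□
Step 8: δ(q2, □) = (qA, □, R) → □[qA]010□

The machine reaches the accept state qA and halts.

Final tape (ignoring leading/trailing blanks): 010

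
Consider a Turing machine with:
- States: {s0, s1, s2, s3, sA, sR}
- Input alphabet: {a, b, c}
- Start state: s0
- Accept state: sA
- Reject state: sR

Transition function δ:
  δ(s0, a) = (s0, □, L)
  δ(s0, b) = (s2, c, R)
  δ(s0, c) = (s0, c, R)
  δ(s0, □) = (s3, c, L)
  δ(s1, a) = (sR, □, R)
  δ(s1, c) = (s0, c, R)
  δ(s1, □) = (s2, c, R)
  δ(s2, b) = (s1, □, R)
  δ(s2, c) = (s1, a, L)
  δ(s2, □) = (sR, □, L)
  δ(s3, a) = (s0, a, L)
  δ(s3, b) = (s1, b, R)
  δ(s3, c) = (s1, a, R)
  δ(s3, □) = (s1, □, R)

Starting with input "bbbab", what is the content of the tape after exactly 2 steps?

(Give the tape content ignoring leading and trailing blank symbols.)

Execution trace:
Initial: [s0]bbbab
Step 1: δ(s0, b) = (s2, c, R) → c[s2]bbab
Step 2: δ(s2, b) = (s1, □, R) → c□[s1]bab

No transition is defined for δ(s1, b). By convention the machine halts and rejects.

After 2 steps, the tape (ignoring leading/trailing blanks) is: c□bab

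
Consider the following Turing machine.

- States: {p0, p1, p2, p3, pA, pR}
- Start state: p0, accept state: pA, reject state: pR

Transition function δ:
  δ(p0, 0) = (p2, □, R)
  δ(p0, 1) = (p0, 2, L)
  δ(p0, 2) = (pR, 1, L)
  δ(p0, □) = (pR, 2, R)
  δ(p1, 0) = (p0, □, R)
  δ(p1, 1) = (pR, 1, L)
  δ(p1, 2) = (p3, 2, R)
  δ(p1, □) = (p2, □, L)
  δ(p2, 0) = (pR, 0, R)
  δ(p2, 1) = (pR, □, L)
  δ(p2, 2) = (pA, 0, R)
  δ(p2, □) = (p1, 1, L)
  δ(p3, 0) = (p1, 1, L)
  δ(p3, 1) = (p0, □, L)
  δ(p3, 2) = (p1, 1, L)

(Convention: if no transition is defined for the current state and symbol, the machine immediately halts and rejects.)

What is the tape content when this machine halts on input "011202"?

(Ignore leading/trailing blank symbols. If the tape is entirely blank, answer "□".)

Execution trace:
Initial: [p0]011202
Step 1: δ(p0, 0) = (p2, □, R) → □[p2]11202
Step 2: δ(p2, 1) = (pR, □, L) → [pR]□□1202

The machine reaches the reject state pR and halts.

Final tape (ignoring leading/trailing blanks): 1202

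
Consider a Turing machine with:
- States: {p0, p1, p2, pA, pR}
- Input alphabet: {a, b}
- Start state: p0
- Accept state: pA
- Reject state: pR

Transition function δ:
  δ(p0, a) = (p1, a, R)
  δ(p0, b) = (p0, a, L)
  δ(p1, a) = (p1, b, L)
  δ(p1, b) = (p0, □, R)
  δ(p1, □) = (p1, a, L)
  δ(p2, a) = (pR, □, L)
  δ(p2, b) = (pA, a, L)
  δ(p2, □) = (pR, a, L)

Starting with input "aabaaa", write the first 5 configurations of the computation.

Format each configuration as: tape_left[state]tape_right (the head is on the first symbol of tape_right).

Transitions applied:
Step 1: δ(p0, a) = (p1, a, R)
Step 2: δ(p1, a) = (p1, b, L)
Step 3: δ(p1, a) = (p1, b, L)
Step 4: δ(p1, □) = (p1, a, L)

The first 5 configurations are:
[p0]aabaaa ⊢ a[p1]abaaa ⊢ [p1]abbaaa ⊢ [p1]□bbbaaa ⊢ [p1]□abbbaaa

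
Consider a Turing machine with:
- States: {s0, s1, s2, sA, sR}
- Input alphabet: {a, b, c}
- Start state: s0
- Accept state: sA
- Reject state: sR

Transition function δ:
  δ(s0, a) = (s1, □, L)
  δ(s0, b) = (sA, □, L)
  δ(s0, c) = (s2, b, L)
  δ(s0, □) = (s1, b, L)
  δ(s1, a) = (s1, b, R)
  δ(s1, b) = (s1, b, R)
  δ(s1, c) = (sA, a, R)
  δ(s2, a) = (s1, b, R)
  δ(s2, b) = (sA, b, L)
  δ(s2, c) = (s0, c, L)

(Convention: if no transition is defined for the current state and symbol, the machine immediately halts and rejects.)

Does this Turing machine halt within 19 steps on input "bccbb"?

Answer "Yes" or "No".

Execution trace:
Initial: [s0]bccbb
Step 1: δ(s0, b) = (sA, □, L) → [sA]□□ccbb

The machine reaches the accept state sA and halts.
The machine halted after 1 step (within the 19-step bound).

Answer: Yes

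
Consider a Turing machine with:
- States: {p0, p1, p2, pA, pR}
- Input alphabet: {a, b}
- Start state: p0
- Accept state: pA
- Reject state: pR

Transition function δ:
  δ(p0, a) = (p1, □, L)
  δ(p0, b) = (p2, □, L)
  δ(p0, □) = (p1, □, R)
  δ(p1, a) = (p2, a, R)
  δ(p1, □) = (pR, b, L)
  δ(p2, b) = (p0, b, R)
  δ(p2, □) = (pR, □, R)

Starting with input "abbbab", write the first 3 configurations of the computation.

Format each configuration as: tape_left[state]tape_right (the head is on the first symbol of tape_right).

Transitions applied:
Step 1: δ(p0, a) = (p1, □, L)
Step 2: δ(p1, □) = (pR, b, L)

The first 3 configurations are:
[p0]abbbab ⊢ [p1]□□bbbab ⊢ [pR]□b□bbbab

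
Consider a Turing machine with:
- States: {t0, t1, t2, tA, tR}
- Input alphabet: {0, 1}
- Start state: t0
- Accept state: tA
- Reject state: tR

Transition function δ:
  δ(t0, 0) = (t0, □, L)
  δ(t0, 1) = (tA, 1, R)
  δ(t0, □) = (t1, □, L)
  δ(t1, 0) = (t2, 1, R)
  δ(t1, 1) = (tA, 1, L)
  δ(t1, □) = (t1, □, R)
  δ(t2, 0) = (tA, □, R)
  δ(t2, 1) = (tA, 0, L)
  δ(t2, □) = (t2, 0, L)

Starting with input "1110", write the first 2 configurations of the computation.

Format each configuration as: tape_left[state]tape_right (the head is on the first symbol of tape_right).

Transitions applied:
Step 1: δ(t0, 1) = (tA, 1, R)

The first 2 configurations are:
[t0]1110 ⊢ 1[tA]110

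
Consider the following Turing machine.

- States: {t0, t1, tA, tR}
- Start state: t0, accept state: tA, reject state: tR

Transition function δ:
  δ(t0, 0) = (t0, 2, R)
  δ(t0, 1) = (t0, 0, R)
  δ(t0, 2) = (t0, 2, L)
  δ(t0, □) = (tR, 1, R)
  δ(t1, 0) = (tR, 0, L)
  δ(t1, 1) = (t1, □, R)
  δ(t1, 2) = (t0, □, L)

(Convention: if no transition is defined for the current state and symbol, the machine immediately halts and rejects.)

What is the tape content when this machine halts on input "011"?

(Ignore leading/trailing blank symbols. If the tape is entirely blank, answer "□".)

Execution trace:
Initial: [t0]011
Step 1: δ(t0, 0) = (t0, 2, R) → 2[t0]11
Step 2: δ(t0, 1) = (t0, 0, R) → 20[t0]1
Step 3: δ(t0, 1) = (t0, 0, R) → 200[t0]□
Step 4: δ(t0, □) = (tR, 1, R) → 2001[tR]□

The machine reaches the reject state tR and halts.

Final tape (ignoring leading/trailing blanks): 2001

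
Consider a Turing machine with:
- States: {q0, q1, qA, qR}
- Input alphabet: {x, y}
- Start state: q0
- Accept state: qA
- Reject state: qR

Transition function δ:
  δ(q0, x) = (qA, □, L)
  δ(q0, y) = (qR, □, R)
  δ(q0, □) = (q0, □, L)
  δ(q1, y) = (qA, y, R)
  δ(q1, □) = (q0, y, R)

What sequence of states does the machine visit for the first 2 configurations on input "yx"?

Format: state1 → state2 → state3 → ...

Execution trace:
Initial: [q0]yx
Step 1: δ(q0, y) = (qR, □, R) → □[qR]x

The machine reaches the reject state qR and halts.

State sequence: q0 → qR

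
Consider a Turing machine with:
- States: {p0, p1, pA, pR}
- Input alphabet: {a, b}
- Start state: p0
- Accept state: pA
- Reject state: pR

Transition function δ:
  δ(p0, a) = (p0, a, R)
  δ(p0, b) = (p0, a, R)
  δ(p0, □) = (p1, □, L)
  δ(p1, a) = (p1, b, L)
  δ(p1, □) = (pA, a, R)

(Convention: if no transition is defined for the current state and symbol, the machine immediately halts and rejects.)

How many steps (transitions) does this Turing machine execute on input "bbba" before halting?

Execution trace:
Initial: [p0]bbba
Step 1: δ(p0, b) = (p0, a, R) → a[p0]bba
Step 2: δ(p0, b) = (p0, a, R) → aa[p0]ba
Step 3: δ(p0, b) = (p0, a, R) → aaa[p0]a
Step 4: δ(p0, a) = (p0, a, R) → aaaa[p0]□
Step 5: δ(p0, □) = (p1, □, L) → aaa[p1]a□
Step 6: δ(p1, a) = (p1, b, L) → aa[p1]ab□
Step 7: δ(p1, a) = (p1, b, L) → a[p1]abb□
Step 8: δ(p1, a) = (p1, b, L) → [p1]abbb□
Step 9: δ(p1, a) = (p1, b, L) → [p1]□bbbb□
Step 10: δ(p1, □) = (pA, a, R) → a[pA]bbbb□

The machine reaches the accept state pA and halts.

The machine executed 10 steps before halting.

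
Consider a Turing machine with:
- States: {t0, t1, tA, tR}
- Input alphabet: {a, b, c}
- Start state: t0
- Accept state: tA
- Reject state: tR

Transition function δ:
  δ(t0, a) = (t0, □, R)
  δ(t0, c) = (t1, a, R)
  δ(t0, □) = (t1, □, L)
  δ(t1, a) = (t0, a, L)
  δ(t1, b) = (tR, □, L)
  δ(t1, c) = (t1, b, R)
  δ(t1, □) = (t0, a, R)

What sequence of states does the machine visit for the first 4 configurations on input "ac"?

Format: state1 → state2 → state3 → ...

Execution trace:
Initial: [t0]ac
Step 1: δ(t0, a) = (t0, □, R) → □[t0]c
Step 2: δ(t0, c) = (t1, a, R) → □a[t1]□
Step 3: δ(t1, □) = (t0, a, R) → □aa[t0]□

State sequence: t0 → t0 → t1 → t0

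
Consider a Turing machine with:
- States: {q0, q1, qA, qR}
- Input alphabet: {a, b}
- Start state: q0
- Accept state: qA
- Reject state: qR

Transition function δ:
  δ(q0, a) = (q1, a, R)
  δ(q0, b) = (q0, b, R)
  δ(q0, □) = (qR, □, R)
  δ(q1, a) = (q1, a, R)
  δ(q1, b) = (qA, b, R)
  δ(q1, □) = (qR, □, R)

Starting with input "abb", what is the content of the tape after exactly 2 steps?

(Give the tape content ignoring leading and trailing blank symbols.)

Execution trace:
Initial: [q0]abb
Step 1: δ(q0, a) = (q1, a, R) → a[q1]bb
Step 2: δ(q1, b) = (qA, b, R) → ab[qA]b

The machine reaches the accept state qA and halts.

After 2 steps, the tape (ignoring leading/trailing blanks) is: abb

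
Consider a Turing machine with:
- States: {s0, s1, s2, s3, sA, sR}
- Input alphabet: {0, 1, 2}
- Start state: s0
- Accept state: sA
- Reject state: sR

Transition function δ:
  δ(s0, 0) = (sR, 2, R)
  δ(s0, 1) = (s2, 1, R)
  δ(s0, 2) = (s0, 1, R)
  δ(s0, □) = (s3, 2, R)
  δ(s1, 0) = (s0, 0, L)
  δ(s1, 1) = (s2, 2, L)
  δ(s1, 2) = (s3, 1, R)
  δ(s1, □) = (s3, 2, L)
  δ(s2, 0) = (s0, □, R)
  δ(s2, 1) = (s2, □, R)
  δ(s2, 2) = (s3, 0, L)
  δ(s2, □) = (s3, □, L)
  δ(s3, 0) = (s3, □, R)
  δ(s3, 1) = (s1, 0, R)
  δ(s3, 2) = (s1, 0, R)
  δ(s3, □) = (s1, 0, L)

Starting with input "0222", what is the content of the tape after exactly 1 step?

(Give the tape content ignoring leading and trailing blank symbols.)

Execution trace:
Initial: [s0]0222
Step 1: δ(s0, 0) = (sR, 2, R) → 2[sR]222

The machine reaches the reject state sR and halts.

After 1 step, the tape (ignoring leading/trailing blanks) is: 2222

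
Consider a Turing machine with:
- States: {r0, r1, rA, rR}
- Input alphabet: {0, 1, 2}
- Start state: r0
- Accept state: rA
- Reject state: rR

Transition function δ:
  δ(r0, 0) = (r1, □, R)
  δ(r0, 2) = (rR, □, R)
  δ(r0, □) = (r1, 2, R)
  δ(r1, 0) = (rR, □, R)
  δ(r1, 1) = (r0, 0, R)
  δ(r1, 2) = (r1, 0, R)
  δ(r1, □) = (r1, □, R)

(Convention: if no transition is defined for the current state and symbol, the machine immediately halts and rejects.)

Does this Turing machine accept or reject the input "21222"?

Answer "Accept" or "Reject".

Execution trace:
Initial: [r0]21222
Step 1: δ(r0, 2) = (rR, □, R) → □[rR]1222

The machine reaches the reject state rR and halts.

Answer: Reject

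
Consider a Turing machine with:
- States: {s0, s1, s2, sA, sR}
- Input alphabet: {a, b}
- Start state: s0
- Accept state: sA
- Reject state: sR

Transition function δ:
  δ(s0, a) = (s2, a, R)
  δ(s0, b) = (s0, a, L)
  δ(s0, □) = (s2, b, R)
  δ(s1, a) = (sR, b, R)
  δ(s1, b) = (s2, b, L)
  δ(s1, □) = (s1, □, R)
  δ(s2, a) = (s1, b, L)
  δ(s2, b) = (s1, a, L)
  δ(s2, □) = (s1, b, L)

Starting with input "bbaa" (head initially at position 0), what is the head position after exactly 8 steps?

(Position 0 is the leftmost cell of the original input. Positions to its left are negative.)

Execution trace (head position shown):
Step 0: [s0]bbaa  (head at position 0)
Step 1: move left → [s0]□abaa  (head at position -1)
Step 2: move right → b[s2]abaa  (head at position 0)
Step 3: move left → [s1]bbbaa  (head at position -1)
Step 4: move left → [s2]□bbbaa  (head at position -2)
Step 5: move left → [s1]□bbbbaa  (head at position -3)
Step 6: move right → □[s1]bbbbaa  (head at position -2)
Step 7: move left → [s2]□bbbbaa  (head at position -3)
Step 8: move left → [s1]□bbbbbaa  (head at position -4)

After 8 steps, the head is at position -4.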